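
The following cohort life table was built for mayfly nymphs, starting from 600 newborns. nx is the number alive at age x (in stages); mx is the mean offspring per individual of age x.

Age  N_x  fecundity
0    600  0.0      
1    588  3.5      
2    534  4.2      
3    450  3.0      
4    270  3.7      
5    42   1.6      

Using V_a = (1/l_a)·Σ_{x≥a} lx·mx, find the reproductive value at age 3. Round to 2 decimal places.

lx = nx/n0 = nx/600: 1, 0.98, 0.89, 0.75, 0.45, 0.07
lx·mx for x ≥ 3: 2.25, 1.665, 0.112 → sum = 4.027
V_3 = 4.027 / l_3 = 4.027 / 0.75 = 5.369333… → 5.37

5.37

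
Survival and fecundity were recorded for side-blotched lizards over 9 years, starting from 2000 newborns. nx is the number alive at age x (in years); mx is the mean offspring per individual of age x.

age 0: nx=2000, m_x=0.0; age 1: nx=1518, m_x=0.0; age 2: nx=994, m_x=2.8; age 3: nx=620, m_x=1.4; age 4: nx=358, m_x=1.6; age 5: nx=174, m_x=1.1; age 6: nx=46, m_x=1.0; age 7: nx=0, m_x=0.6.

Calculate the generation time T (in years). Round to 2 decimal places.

2.62

lx = nx/n0 = nx/2000: 1, 0.759, 0.497, 0.31, 0.179, 0.087, 0.023, 0
lx·mx: 0, 0, 1.3916, 0.434, 0.2864, 0.0957, 0.023, 0 → R0 = 2.2307
x·lx·mx: 0, 0, 2.7832, 1.302, 1.1456, 0.4785, 0.138, 0 → Σ = 5.8473
T = 5.8473 / 2.2307 = 2.621285… → 2.62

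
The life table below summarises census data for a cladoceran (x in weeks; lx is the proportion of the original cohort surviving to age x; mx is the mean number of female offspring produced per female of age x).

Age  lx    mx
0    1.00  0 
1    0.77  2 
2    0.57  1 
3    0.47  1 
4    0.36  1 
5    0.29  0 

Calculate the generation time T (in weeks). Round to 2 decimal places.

1.88

lx·mx: 0, 1.54, 0.57, 0.47, 0.36, 0 → R0 = 2.94
x·lx·mx: 0, 1.54, 1.14, 1.41, 1.44, 0 → Σ = 5.53
T = 5.53 / 2.94 = 1.880952… → 1.88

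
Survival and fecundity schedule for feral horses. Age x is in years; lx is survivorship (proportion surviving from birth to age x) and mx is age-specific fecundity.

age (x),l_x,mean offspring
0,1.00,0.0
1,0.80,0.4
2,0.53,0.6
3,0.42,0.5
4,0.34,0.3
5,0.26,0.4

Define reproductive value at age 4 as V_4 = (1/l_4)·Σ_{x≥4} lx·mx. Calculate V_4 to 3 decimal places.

0.606

lx·mx for x ≥ 4: 0.102, 0.104 → sum = 0.206
V_4 = 0.206 / l_4 = 0.206 / 0.34 = 0.605882… → 0.606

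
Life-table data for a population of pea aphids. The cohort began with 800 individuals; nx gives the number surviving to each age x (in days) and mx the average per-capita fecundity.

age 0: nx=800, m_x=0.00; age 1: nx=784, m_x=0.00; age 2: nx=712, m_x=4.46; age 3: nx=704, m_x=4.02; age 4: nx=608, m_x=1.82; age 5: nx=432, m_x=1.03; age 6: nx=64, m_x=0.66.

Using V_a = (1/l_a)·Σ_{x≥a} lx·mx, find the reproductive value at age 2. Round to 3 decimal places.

lx = nx/n0 = nx/800: 1, 0.98, 0.89, 0.88, 0.76, 0.54, 0.08
lx·mx for x ≥ 2: 3.9694, 3.5376, 1.3832, 0.5562, 0.0528 → sum = 9.4992
V_2 = 9.4992 / l_2 = 9.4992 / 0.89 = 10.673258… → 10.673

10.673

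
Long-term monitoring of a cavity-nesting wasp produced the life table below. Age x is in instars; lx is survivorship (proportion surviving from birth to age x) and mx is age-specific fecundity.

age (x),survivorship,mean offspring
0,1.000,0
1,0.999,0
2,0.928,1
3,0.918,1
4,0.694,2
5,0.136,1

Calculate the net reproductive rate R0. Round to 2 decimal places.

lx·mx by age: 0, 0, 0.928, 0.918, 1.388, 0.136
R0 = Σ lx·mx = 3.37 → 3.37

3.37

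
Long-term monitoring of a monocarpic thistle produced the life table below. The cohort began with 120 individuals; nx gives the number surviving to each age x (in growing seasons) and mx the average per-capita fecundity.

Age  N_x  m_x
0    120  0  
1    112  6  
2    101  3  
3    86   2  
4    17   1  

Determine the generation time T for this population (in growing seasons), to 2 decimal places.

lx = nx/n0 = nx/120: 1, 0.93333…, 0.84167…, 0.71667…, 0.14167…
lx·mx: 0, 5.6…, 2.525…, 1.433333…, 0.141667… → R0 = 9.7…
x·lx·mx: 0, 5.6…, 5.05…, 4.3…, 0.566667… → Σ = 15.516667…
T = 15.516667… / 9.7… = 1.599656… → 1.60

1.60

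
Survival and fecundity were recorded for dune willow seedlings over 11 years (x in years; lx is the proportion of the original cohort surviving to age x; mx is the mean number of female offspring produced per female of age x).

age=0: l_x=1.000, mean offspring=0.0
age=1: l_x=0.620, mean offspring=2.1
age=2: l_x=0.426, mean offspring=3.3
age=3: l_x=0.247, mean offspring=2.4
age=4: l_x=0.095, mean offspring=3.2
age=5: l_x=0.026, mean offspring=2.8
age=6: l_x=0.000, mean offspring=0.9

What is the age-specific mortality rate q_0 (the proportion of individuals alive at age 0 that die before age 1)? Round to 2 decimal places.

q_0 = (l_0 − l_1) / l_0 = (1 − 0.62) / 1
     = 0.38 / 1 = 0.38 → 0.38

0.38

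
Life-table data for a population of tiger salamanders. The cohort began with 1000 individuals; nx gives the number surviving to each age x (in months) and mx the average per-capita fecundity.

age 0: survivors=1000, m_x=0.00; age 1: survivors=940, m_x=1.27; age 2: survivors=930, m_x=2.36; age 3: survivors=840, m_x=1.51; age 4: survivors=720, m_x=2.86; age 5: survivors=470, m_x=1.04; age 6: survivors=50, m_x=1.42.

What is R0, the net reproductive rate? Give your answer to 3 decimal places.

7.276

lx = nx/n0 = nx/1000: 1, 0.94, 0.93, 0.84, 0.72, 0.47, 0.05
lx·mx by age: 0, 1.1938, 2.1948, 1.2684, 2.0592, 0.4888, 0.071
R0 = Σ lx·mx = 7.276 → 7.276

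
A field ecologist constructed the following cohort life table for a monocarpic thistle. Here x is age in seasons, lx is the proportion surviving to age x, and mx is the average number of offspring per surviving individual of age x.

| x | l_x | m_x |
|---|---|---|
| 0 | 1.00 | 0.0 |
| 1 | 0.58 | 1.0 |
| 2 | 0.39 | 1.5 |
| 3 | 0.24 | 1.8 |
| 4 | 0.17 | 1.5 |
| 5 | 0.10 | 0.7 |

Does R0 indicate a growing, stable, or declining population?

growing

R0 = Σ lx·mx = 0 + 0.58 + 0.585 + 0.432 + 0.255 + 0.07 = 1.922
R0 > 1, so the population is growing.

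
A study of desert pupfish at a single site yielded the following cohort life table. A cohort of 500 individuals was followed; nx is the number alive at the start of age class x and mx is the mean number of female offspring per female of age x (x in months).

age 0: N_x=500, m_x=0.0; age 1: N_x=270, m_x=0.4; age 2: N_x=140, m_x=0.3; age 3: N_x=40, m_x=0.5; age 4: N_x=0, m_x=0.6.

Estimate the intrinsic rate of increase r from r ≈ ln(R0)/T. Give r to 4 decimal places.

lx = nx/n0 = nx/500: 1, 0.54, 0.28, 0.08, 0
R0 = Σ lx·mx = 0 + 0.216 + 0.084 + 0.04 + 0 = 0.34
Σ x·lx·mx = 0.504; T = 0.504/0.34 = 1.48235…
r ≈ ln(R0)/T = ln(0.34)/1.48235… = -0.727768… → -0.7278

-0.7278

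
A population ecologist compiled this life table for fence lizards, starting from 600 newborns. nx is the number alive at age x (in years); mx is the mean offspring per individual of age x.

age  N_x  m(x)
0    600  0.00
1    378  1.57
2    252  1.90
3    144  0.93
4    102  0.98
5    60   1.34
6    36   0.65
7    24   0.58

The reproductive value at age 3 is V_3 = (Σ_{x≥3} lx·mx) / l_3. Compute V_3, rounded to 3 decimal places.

lx = nx/n0 = nx/600: 1, 0.63, 0.42, 0.24, 0.17, 0.1, 0.06, 0.04
lx·mx for x ≥ 3: 0.2232, 0.1666, 0.134, 0.039, 0.0232 → sum = 0.586
V_3 = 0.586 / l_3 = 0.586 / 0.24 = 2.441667… → 2.442

2.442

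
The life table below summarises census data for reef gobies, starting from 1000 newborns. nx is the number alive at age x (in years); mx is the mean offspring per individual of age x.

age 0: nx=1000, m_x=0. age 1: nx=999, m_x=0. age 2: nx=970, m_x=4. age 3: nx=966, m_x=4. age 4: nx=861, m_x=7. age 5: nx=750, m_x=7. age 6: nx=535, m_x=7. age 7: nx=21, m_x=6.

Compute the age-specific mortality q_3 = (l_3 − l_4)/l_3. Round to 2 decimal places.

lx = nx/n0 = nx/1000: 1, 0.999, 0.97, 0.966, 0.861, 0.75, 0.535, 0.021
q_3 = (l_3 − l_4) / l_3 = (0.966 − 0.861) / 0.966
     = 0.105 / 0.966 = 0.108696… → 0.11

0.11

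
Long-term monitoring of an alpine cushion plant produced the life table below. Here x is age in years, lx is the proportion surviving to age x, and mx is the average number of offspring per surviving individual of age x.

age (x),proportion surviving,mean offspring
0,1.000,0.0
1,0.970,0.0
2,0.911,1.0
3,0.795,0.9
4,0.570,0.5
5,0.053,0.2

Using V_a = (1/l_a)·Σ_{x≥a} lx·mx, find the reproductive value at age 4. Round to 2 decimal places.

lx·mx for x ≥ 4: 0.285, 0.0106 → sum = 0.2956
V_4 = 0.2956 / l_4 = 0.2956 / 0.57 = 0.518596… → 0.52

0.52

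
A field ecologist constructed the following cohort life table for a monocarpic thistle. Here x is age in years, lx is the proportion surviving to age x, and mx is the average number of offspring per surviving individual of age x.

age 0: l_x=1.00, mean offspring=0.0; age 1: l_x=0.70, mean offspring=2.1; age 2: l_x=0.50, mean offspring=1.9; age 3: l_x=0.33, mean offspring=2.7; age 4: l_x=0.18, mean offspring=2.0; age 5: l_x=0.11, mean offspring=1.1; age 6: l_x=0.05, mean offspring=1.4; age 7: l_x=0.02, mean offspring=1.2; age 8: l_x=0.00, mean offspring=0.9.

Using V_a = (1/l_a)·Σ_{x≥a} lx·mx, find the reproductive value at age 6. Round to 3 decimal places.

lx·mx for x ≥ 6: 0.07, 0.024, 0 → sum = 0.094
V_6 = 0.094 / l_6 = 0.094 / 0.05 = 1.88 → 1.880

1.880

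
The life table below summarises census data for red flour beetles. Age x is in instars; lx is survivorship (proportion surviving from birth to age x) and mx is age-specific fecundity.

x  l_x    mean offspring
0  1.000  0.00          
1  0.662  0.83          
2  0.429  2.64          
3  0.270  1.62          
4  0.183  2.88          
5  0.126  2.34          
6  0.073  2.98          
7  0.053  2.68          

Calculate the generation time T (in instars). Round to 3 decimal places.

lx·mx: 0, 0.54946, 1.13256, 0.4374, 0.52704, 0.29484, 0.21754, 0.14204 → R0 = 3.30088
x·lx·mx: 0, 0.54946, 2.26512, 1.3122, 2.10816, 1.4742, 1.30524, 0.99428 → Σ = 10.00866
T = 10.00866 / 3.30088 = 3.032119… → 3.032

3.032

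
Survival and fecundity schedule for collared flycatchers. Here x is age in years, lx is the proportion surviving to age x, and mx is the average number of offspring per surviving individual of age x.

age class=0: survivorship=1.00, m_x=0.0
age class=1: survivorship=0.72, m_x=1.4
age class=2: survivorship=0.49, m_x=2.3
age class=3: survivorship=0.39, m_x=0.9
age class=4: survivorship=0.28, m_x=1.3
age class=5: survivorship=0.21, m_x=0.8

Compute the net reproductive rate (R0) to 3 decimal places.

lx·mx by age: 0, 1.008, 1.127, 0.351, 0.364, 0.168
R0 = Σ lx·mx = 3.018 → 3.018

3.018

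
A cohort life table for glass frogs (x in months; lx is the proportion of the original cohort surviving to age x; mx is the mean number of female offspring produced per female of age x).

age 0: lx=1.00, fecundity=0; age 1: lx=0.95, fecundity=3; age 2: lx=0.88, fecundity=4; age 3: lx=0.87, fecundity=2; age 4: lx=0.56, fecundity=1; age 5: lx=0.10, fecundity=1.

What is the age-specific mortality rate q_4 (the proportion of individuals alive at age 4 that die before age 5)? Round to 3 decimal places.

0.821

q_4 = (l_4 − l_5) / l_4 = (0.56 − 0.1) / 0.56
     = 0.46 / 0.56 = 0.821429… → 0.821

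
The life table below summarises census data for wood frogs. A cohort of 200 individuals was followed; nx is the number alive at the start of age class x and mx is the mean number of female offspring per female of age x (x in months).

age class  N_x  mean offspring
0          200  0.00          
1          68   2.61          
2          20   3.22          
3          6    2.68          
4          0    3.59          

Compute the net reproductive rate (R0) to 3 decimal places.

1.290

lx = nx/n0 = nx/200: 1, 0.34, 0.1, 0.03, 0
lx·mx by age: 0, 0.8874, 0.322, 0.0804, 0
R0 = Σ lx·mx = 1.2898 → 1.290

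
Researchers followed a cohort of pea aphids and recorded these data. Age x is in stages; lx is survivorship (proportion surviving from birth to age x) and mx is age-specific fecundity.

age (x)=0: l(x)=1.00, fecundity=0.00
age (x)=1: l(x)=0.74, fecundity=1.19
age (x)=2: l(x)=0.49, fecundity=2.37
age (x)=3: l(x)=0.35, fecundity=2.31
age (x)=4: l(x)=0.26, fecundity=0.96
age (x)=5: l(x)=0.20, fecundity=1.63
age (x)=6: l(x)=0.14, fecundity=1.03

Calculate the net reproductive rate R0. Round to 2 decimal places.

lx·mx by age: 0, 0.8806, 1.1613, 0.8085, 0.2496, 0.326, 0.1442
R0 = Σ lx·mx = 3.5702 → 3.57

3.57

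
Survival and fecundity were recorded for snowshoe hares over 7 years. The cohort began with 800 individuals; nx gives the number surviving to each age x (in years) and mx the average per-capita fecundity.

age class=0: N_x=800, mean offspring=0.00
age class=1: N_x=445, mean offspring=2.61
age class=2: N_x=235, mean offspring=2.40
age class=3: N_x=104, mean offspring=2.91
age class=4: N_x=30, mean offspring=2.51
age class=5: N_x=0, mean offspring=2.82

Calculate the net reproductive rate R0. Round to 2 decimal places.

lx = nx/n0 = nx/800: 1, 0.55625, 0.29375, 0.13, 0.0375, 0
lx·mx by age: 0, 1.451813…, 0.705…, 0.3783, 0.094125, 0
R0 = Σ lx·mx = 2.629238… → 2.63

2.63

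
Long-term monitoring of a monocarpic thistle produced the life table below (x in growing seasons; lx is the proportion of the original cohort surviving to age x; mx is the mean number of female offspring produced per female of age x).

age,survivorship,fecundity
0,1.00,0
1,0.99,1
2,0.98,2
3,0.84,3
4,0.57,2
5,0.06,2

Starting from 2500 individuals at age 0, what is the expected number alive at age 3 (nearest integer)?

2100

Expected survivors = N0 · l_3 = 2500 × 0.84 = 2100 → 2100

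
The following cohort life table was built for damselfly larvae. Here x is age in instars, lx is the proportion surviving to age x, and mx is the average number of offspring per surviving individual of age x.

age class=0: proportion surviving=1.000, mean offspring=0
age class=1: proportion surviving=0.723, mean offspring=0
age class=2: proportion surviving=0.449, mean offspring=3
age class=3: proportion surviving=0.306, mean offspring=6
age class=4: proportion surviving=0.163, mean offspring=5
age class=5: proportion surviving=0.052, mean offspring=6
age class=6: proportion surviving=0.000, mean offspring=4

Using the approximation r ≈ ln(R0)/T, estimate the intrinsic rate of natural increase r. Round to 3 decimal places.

0.484

R0 = Σ lx·mx = 0 + 0 + 1.347 + 1.836 + 0.815 + 0.312 + 0 = 4.31
Σ x·lx·mx = 13.022; T = 13.022/4.31 = 3.02135…
r ≈ ln(R0)/T = ln(4.31)/3.02135… = 0.48354… → 0.484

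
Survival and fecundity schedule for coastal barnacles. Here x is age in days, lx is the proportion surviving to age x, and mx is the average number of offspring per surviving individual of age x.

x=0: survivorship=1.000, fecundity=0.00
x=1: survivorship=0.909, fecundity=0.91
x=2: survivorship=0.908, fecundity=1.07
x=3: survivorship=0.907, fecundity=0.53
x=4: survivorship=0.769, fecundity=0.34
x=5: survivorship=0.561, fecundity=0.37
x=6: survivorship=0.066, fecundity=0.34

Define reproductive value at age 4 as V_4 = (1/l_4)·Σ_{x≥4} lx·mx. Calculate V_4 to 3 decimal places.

lx·mx for x ≥ 4: 0.26146, 0.20757, 0.02244 → sum = 0.49147
V_4 = 0.49147 / l_4 = 0.49147 / 0.769 = 0.639103… → 0.639

0.639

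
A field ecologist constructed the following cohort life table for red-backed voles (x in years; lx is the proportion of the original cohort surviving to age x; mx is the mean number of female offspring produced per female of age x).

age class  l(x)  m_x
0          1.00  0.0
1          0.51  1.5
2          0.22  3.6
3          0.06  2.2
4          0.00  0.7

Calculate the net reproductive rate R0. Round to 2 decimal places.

lx·mx by age: 0, 0.765, 0.792, 0.132, 0
R0 = Σ lx·mx = 1.689 → 1.69

1.69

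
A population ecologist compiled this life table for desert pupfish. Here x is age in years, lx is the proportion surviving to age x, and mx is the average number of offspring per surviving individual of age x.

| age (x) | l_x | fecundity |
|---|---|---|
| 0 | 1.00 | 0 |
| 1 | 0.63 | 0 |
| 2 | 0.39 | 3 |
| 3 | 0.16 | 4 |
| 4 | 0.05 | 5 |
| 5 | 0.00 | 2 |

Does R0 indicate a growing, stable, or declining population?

growing

R0 = Σ lx·mx = 0 + 0 + 1.17 + 0.64 + 0.25 + 0 = 2.06
R0 > 1, so the population is growing.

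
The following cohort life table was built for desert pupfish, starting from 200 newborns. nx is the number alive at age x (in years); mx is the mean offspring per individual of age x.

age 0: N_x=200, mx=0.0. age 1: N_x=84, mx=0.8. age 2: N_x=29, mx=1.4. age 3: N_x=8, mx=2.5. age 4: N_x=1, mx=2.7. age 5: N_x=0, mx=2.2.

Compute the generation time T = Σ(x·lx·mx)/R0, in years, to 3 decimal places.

lx = nx/n0 = nx/200: 1, 0.42, 0.145, 0.04, 0.005, 0
lx·mx: 0, 0.336, 0.203, 0.1, 0.0135, 0 → R0 = 0.6525
x·lx·mx: 0, 0.336, 0.406, 0.3, 0.054, 0 → Σ = 1.096
T = 1.096 / 0.6525 = 1.679693… → 1.680

1.680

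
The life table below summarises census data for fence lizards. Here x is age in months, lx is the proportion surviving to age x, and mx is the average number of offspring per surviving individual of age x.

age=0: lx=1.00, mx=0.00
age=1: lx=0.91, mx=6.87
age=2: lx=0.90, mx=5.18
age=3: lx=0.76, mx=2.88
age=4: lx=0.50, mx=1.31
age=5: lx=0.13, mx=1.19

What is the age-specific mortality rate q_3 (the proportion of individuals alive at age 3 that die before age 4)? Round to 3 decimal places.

0.342

q_3 = (l_3 − l_4) / l_3 = (0.76 − 0.5) / 0.76
     = 0.26 / 0.76 = 0.342105… → 0.342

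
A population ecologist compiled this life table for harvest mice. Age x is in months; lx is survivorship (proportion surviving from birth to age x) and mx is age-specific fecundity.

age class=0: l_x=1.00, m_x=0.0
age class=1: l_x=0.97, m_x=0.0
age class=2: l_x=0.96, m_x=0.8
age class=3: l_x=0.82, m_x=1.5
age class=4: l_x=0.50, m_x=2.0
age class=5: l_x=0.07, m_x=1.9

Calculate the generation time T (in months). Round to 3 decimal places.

3.159

lx·mx: 0, 0, 0.768, 1.23, 1, 0.133 → R0 = 3.131
x·lx·mx: 0, 0, 1.536, 3.69, 4, 0.665 → Σ = 9.891
T = 9.891 / 3.131 = 3.159055… → 3.159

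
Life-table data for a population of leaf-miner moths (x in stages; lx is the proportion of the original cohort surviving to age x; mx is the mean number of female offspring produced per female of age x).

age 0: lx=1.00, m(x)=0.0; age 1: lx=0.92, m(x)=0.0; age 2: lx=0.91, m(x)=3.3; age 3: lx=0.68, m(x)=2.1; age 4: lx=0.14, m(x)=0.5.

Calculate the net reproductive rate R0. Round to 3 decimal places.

4.501

lx·mx by age: 0, 0, 3.003, 1.428, 0.07
R0 = Σ lx·mx = 4.501 → 4.501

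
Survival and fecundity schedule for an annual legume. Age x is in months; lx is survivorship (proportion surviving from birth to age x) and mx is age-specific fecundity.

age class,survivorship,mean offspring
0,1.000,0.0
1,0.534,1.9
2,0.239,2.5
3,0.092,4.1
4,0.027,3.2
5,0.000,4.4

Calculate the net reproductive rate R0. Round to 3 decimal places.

lx·mx by age: 0, 1.0146, 0.5975, 0.3772, 0.0864, 0
R0 = Σ lx·mx = 2.0757 → 2.076

2.076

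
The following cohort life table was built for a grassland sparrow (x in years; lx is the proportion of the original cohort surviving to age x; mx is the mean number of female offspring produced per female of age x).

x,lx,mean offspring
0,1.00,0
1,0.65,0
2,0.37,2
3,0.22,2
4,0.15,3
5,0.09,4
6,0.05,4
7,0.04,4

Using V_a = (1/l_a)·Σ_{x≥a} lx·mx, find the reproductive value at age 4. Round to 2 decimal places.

7.80

lx·mx for x ≥ 4: 0.45, 0.36, 0.2, 0.16 → sum = 1.17
V_4 = 1.17 / l_4 = 1.17 / 0.15 = 7.8 → 7.80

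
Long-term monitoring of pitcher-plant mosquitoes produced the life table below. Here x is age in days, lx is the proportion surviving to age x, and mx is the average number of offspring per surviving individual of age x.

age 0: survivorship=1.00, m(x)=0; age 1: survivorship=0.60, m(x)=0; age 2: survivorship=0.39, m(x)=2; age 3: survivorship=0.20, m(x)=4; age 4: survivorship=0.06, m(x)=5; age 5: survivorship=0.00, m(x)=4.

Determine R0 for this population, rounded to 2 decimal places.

1.88

lx·mx by age: 0, 0, 0.78, 0.8, 0.3, 0
R0 = Σ lx·mx = 1.88 → 1.88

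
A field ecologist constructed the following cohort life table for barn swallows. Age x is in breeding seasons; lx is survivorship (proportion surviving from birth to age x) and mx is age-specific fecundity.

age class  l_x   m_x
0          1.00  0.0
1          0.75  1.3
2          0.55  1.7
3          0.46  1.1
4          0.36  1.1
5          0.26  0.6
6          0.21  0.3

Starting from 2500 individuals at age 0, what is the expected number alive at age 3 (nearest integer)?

1150

Expected survivors = N0 · l_3 = 2500 × 0.46 = 1150 → 1150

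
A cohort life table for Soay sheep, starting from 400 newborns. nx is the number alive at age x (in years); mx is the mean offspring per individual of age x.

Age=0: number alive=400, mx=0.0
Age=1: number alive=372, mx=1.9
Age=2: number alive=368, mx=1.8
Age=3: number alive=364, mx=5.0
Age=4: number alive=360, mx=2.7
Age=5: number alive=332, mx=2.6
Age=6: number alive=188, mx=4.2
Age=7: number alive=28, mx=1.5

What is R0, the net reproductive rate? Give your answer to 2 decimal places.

lx = nx/n0 = nx/400: 1, 0.93, 0.92, 0.91, 0.9, 0.83, 0.47, 0.07
lx·mx by age: 0, 1.767, 1.656, 4.55, 2.43, 2.158, 1.974, 0.105
R0 = Σ lx·mx = 14.64 → 14.64

14.64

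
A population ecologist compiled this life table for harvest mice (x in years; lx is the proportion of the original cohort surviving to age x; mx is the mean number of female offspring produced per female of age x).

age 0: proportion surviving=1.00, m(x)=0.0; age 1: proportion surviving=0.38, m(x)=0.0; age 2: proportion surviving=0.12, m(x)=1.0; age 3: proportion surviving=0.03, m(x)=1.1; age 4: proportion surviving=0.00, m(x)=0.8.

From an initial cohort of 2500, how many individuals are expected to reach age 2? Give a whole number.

Expected survivors = N0 · l_2 = 2500 × 0.12 = 300 → 300

300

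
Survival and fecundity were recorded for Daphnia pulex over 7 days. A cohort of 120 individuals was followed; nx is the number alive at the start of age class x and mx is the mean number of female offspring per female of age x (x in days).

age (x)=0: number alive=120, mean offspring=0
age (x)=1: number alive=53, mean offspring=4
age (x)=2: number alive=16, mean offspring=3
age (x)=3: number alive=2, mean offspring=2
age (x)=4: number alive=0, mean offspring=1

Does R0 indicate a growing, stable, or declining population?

lx = nx/n0 = nx/120: 1, 0.44167…, 0.13333…, 0.01667…, 0
R0 = Σ lx·mx = 0 + 1.766667… + 0.4… + 0.033333… + 0 = 2.2…
R0 > 1, so the population is growing.

growing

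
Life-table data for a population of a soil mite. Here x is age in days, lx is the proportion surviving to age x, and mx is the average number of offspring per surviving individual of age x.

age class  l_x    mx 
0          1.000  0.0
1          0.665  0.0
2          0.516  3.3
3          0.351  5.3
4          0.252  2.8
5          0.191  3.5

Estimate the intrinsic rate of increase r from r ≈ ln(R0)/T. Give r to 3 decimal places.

R0 = Σ lx·mx = 0 + 0 + 1.7028 + 1.8603 + 0.7056 + 0.6685 = 4.9372
Σ x·lx·mx = 15.1514; T = 15.1514/4.9372 = 3.06882…
r ≈ ln(R0)/T = ln(4.9372)/3.06882… = 0.52033… → 0.520

0.520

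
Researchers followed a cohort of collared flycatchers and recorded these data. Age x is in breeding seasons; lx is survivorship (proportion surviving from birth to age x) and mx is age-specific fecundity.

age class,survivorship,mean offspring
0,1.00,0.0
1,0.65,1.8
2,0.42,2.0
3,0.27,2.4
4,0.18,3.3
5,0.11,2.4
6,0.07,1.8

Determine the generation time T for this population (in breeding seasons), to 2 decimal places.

lx·mx: 0, 1.17, 0.84, 0.648, 0.594, 0.264, 0.126 → R0 = 3.642
x·lx·mx: 0, 1.17, 1.68, 1.944, 2.376, 1.32, 0.756 → Σ = 9.246
T = 9.246 / 3.642 = 2.538715… → 2.54

2.54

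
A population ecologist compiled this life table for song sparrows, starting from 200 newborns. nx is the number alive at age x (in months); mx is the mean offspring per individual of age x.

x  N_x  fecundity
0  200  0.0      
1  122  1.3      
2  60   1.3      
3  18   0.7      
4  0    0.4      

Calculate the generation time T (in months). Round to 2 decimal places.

1.41

lx = nx/n0 = nx/200: 1, 0.61, 0.3, 0.09, 0
lx·mx: 0, 0.793, 0.39, 0.063, 0 → R0 = 1.246
x·lx·mx: 0, 0.793, 0.78, 0.189, 0 → Σ = 1.762
T = 1.762 / 1.246 = 1.414125… → 1.41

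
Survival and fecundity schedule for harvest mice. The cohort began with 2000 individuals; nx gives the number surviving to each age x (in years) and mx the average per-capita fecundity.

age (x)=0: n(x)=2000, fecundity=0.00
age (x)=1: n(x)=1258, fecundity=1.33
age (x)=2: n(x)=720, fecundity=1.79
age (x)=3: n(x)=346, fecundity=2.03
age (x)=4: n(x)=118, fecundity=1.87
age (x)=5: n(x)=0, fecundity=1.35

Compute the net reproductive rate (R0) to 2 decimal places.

1.94

lx = nx/n0 = nx/2000: 1, 0.629, 0.36, 0.173, 0.059, 0
lx·mx by age: 0, 0.83657, 0.6444, 0.35119, 0.11033, 0
R0 = Σ lx·mx = 1.94249 → 1.94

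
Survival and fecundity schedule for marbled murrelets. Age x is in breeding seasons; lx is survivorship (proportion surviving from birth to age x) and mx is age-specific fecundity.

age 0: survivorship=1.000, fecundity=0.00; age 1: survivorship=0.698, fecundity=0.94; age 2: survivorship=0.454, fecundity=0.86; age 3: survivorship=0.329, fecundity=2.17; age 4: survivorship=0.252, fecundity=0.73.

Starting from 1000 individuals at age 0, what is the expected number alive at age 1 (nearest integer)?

Expected survivors = N0 · l_1 = 1000 × 0.698 = 698 → 698

698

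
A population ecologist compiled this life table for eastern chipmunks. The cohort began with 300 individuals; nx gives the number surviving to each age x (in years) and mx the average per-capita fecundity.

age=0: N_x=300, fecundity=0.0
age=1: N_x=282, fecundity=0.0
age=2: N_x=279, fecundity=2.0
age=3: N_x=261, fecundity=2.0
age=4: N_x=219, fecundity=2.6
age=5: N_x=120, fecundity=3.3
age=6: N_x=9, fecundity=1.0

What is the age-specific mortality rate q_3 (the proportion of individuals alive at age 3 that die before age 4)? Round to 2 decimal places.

0.16

lx = nx/n0 = nx/300: 1, 0.94, 0.93, 0.87, 0.73, 0.4, 0.03
q_3 = (l_3 − l_4) / l_3 = (0.87 − 0.73) / 0.87
     = 0.14 / 0.87 = 0.16092… → 0.16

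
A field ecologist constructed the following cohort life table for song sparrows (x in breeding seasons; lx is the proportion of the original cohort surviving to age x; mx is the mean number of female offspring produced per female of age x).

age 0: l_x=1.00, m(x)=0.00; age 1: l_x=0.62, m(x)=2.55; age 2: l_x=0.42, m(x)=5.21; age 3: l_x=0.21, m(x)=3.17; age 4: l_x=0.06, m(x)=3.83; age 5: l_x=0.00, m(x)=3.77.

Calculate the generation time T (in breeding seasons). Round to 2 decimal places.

1.90

lx·mx: 0, 1.581, 2.1882, 0.6657, 0.2298, 0 → R0 = 4.6647
x·lx·mx: 0, 1.581, 4.3764, 1.9971, 0.9192, 0 → Σ = 8.8737
T = 8.8737 / 4.6647 = 1.902309… → 1.90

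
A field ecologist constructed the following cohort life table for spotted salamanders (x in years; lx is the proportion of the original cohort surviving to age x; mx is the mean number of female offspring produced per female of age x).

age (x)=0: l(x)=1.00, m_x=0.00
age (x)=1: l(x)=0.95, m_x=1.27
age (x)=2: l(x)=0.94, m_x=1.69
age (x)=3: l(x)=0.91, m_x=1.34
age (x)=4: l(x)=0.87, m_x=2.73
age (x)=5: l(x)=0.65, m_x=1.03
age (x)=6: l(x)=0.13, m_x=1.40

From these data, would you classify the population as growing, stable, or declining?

R0 = Σ lx·mx = 0 + 1.2065 + 1.5886 + 1.2194 + 2.3751 + 0.6695 + 0.182 = 7.2411
R0 > 1, so the population is growing.

growing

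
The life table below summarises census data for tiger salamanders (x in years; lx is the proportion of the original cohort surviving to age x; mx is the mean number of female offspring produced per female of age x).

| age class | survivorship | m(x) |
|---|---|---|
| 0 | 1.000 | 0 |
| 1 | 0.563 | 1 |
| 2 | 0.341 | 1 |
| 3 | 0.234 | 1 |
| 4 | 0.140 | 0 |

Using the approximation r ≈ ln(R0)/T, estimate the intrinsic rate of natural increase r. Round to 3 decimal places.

R0 = Σ lx·mx = 0 + 0.563 + 0.341 + 0.234 + 0 = 1.138
Σ x·lx·mx = 1.947; T = 1.947/1.138 = 1.7109…
r ≈ ln(R0)/T = ln(1.138)/1.7109… = 0.07556… → 0.076

0.076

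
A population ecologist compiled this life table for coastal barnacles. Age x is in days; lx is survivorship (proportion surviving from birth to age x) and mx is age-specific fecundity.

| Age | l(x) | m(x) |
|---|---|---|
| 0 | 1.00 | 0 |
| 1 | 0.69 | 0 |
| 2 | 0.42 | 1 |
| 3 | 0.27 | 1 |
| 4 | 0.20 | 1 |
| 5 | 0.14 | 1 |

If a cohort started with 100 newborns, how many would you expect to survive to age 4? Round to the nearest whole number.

Expected survivors = N0 · l_4 = 100 × 0.20 = 20 → 20

20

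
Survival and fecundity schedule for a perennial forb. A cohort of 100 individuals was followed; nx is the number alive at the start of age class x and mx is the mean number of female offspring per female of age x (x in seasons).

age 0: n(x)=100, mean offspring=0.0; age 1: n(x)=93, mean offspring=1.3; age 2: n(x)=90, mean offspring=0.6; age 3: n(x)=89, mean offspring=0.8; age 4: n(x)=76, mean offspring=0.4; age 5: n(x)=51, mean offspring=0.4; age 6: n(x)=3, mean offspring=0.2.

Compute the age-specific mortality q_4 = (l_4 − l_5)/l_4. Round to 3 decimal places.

0.329

lx = nx/n0 = nx/100: 1, 0.93, 0.9, 0.89, 0.76, 0.51, 0.03
q_4 = (l_4 − l_5) / l_4 = (0.76 − 0.51) / 0.76
     = 0.25 / 0.76 = 0.328947… → 0.329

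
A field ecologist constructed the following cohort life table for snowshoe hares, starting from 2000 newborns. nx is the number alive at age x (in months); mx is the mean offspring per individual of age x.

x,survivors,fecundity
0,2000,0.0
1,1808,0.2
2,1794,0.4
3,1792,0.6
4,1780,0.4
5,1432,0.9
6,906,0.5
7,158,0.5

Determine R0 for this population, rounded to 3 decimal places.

2.344

lx = nx/n0 = nx/2000: 1, 0.904, 0.897, 0.896, 0.89, 0.716, 0.453, 0.079
lx·mx by age: 0, 0.1808, 0.3588, 0.5376, 0.356, 0.6444, 0.2265, 0.0395
R0 = Σ lx·mx = 2.3436 → 2.344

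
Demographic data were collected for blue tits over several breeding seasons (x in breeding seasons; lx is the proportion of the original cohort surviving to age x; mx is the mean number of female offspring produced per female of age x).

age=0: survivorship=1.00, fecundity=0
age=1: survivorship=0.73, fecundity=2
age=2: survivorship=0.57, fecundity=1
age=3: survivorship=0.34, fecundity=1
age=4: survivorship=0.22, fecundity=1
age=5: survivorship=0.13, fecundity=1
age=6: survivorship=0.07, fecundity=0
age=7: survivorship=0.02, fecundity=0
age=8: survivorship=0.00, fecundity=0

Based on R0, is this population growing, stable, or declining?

R0 = Σ lx·mx = 0 + 1.46 + 0.57 + 0.34 + 0.22 + 0.13 + 0 + 0 + 0 = 2.72
R0 > 1, so the population is growing.

growing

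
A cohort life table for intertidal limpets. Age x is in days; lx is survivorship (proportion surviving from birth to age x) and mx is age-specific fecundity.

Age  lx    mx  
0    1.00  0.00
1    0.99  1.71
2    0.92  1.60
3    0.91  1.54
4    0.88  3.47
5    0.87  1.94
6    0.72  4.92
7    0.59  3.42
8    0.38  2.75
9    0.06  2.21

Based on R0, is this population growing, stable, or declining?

R0 = Σ lx·mx = 0 + 1.6929 + 1.472 + 1.4014 + 3.0536 + 1.6878 + 3.5424 + 2.0178 + 1.045 + 0.1326 = 16.0455
R0 > 1, so the population is growing.

growing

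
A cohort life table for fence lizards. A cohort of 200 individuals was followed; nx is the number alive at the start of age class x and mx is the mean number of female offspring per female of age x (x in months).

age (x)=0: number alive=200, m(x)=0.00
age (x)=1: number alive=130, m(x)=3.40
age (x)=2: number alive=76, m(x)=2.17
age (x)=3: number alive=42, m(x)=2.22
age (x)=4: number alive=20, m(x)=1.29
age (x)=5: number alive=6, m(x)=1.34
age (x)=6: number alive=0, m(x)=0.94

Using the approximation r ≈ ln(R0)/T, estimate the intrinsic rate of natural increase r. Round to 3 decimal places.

lx = nx/n0 = nx/200: 1, 0.65, 0.38, 0.21, 0.1, 0.03, 0
R0 = Σ lx·mx = 0 + 2.21 + 0.8246 + 0.4662 + 0.129 + 0.0402 + 0 = 3.67
Σ x·lx·mx = 5.9748; T = 5.9748/3.67 = 1.62801…
r ≈ ln(R0)/T = ln(3.67)/1.62801… = 0.79864… → 0.799

0.799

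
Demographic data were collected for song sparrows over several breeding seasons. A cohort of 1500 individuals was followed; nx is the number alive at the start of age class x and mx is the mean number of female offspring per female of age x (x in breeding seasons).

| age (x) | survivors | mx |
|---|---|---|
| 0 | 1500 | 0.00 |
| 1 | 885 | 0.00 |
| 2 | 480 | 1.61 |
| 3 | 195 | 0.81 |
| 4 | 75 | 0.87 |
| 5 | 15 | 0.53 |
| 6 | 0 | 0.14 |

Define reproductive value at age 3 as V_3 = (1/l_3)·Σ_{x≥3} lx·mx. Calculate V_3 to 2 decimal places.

1.19

lx = nx/n0 = nx/1500: 1, 0.59, 0.32, 0.13, 0.05, 0.01, 0
lx·mx for x ≥ 3: 0.1053, 0.0435, 0.0053, 0 → sum = 0.1541
V_3 = 0.1541 / l_3 = 0.1541 / 0.13 = 1.185385… → 1.19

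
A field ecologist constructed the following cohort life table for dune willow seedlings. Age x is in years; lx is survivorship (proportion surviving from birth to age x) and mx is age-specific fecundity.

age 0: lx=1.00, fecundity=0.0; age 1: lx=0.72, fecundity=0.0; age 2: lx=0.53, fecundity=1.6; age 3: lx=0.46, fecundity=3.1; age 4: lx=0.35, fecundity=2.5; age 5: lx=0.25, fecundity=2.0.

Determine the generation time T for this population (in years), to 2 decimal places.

lx·mx: 0, 0, 0.848, 1.426, 0.875, 0.5 → R0 = 3.649
x·lx·mx: 0, 0, 1.696, 4.278, 3.5, 2.5 → Σ = 11.974
T = 11.974 / 3.649 = 3.281447… → 3.28

3.28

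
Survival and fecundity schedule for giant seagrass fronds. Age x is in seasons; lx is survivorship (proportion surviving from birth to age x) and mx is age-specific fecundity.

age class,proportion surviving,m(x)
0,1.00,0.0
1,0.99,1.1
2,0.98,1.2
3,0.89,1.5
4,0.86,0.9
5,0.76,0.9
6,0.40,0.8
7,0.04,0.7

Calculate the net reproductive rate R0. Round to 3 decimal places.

lx·mx by age: 0, 1.089, 1.176, 1.335, 0.774, 0.684, 0.32, 0.028
R0 = Σ lx·mx = 5.406 → 5.406

5.406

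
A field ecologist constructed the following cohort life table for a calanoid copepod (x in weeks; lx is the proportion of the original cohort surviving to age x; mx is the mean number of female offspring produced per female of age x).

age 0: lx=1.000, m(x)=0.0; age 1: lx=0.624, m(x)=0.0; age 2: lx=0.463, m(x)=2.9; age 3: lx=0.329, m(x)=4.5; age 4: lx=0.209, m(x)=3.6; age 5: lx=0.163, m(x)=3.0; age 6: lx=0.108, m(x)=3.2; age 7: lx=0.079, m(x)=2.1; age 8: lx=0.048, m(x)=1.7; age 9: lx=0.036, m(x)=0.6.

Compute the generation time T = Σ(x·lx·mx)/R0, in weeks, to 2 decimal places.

3.56

lx·mx: 0, 0, 1.3427, 1.4805, 0.7524, 0.489, 0.3456, 0.1659, 0.0816, 0.0216 → R0 = 4.6793
x·lx·mx: 0, 0, 2.6854, 4.4415, 3.0096, 2.445, 2.0736, 1.1613, 0.6528, 0.1944 → Σ = 16.6636
T = 16.6636 / 4.6793 = 3.561131… → 3.56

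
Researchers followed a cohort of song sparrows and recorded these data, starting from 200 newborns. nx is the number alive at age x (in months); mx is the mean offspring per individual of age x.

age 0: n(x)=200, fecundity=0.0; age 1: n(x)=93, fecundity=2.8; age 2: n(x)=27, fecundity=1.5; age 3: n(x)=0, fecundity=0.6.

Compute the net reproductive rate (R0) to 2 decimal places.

lx = nx/n0 = nx/200: 1, 0.465, 0.135, 0
lx·mx by age: 0, 1.302, 0.2025, 0
R0 = Σ lx·mx = 1.5045 → 1.50

1.50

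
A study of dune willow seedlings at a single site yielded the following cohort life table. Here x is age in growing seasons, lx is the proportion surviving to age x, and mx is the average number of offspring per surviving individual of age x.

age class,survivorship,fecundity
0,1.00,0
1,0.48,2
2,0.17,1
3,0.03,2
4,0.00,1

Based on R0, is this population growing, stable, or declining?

R0 = Σ lx·mx = 0 + 0.96 + 0.17 + 0.06 + 0 = 1.19
R0 > 1, so the population is growing.

growing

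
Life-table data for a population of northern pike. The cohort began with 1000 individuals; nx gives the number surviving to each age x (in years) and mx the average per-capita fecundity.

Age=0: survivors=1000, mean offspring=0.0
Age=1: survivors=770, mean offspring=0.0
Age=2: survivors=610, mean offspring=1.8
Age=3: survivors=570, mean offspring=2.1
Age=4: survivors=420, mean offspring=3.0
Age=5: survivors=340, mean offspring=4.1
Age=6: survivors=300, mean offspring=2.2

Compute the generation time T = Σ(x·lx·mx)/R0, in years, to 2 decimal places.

3.88

lx = nx/n0 = nx/1000: 1, 0.77, 0.61, 0.57, 0.42, 0.34, 0.3
lx·mx: 0, 0, 1.098, 1.197, 1.26, 1.394, 0.66 → R0 = 5.609
x·lx·mx: 0, 0, 2.196, 3.591, 5.04, 6.97, 3.96 → Σ = 21.757
T = 21.757 / 5.609 = 3.878945… → 3.88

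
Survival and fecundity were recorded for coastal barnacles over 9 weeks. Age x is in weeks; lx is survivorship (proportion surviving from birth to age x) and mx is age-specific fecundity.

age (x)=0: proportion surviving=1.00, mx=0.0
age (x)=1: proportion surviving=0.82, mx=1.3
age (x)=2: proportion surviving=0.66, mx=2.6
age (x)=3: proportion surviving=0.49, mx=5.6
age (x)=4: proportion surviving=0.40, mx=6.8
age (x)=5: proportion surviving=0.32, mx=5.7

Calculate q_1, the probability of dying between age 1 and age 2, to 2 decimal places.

0.20

q_1 = (l_1 − l_2) / l_1 = (0.82 − 0.66) / 0.82
     = 0.16 / 0.82 = 0.195122… → 0.20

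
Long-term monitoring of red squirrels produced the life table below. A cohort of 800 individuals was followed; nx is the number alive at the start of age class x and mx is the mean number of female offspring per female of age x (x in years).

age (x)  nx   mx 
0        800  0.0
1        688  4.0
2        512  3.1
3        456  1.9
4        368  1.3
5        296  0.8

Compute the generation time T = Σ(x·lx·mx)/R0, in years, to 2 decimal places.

lx = nx/n0 = nx/800: 1, 0.86, 0.64, 0.57, 0.46, 0.37
lx·mx: 0, 3.44, 1.984, 1.083, 0.598, 0.296 → R0 = 7.401
x·lx·mx: 0, 3.44, 3.968, 3.249, 2.392, 1.48 → Σ = 14.529
T = 14.529 / 7.401 = 1.963113… → 1.96

1.96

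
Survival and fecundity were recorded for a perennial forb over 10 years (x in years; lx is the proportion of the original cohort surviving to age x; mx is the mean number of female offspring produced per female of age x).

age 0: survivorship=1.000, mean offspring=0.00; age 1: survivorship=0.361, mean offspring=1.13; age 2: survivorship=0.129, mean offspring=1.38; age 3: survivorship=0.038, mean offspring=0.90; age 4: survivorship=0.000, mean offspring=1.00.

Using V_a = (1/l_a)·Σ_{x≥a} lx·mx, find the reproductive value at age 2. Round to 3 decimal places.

1.645

lx·mx for x ≥ 2: 0.17802, 0.0342, 0 → sum = 0.21222
V_2 = 0.21222 / l_2 = 0.21222 / 0.129 = 1.645116… → 1.645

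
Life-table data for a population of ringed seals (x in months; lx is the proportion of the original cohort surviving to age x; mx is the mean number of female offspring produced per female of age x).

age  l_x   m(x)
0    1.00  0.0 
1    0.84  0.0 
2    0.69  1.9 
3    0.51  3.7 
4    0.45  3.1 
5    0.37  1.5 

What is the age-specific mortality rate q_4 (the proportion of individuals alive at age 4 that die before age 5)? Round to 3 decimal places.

0.178

q_4 = (l_4 − l_5) / l_4 = (0.45 − 0.37) / 0.45
     = 0.08 / 0.45 = 0.177778… → 0.178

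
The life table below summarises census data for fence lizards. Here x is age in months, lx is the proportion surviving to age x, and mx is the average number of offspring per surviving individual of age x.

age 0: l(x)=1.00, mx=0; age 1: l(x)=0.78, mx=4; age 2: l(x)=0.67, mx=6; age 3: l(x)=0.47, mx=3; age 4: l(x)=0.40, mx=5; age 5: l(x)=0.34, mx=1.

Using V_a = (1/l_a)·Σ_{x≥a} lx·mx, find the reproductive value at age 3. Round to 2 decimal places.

7.98

lx·mx for x ≥ 3: 1.41, 2, 0.34 → sum = 3.75
V_3 = 3.75 / l_3 = 3.75 / 0.47 = 7.978723… → 7.98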